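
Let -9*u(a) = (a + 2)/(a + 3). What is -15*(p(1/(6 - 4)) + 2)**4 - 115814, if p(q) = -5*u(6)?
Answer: -1670129147378/14348907 ≈ -1.1639e+5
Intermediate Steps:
u(a) = -(2 + a)/(9*(3 + a)) (u(a) = -(a + 2)/(9*(a + 3)) = -(2 + a)/(9*(3 + a)))
p(q) = 40/81 (p(q) = -5*(-2 - 1*6)/(9*(3 + 6)) = -5*(-2 - 6)/(9*9) = -5*(-8)/(9*9) = -5*(-8/81) = 40/81)
-15*(p(1/(6 - 4)) + 2)**4 - 115814 = -15*(40/81 + 2)**4 - 115814 = -15*(202/81)**4 - 115814 = -15*1664966416/43046721 - 115814 = -8324832080/14348907 - 115814 = -1670129147378/14348907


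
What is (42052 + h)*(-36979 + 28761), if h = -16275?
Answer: -211835386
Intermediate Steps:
(42052 + h)*(-36979 + 28761) = (42052 - 16275)*(-36979 + 28761) = 25777*(-8218) = -211835386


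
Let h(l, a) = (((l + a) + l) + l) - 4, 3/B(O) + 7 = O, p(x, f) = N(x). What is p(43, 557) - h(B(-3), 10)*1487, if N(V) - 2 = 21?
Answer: -75607/10 ≈ -7560.7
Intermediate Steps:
N(V) = 23 (N(V) = 2 + 21 = 23)
p(x, f) = 23
B(O) = 3/(-7 + O)
h(l, a) = -4 + a + 3*l (h(l, a) = (((a + l) + l) + l) - 4 = ((a + 2*l) + l) - 4 = (a + 3*l) - 4 = -4 + a + 3*l)
p(43, 557) - h(B(-3), 10)*1487 = 23 - (-4 + 10 + 3*(3/(-7 - 3)))*1487 = 23 - (-4 + 10 + 3*(3/(-10)))*1487 = 23 - (-4 + 10 + 3*(3*(-⅒)))*1487 = 23 - (-4 + 10 + 3*(-3/10))*1487 = 23 - (-4 + 10 - 9/10)*1487 = 23 - 51*1487/10 = 23 - 1*75837/10 = 23 - 75837/10 = -75607/10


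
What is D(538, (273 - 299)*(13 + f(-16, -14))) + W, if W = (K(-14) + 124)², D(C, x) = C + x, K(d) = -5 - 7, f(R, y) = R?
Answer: 13160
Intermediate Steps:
K(d) = -12
W = 12544 (W = (-12 + 124)² = 112² = 12544)
D(538, (273 - 299)*(13 + f(-16, -14))) + W = (538 + (273 - 299)*(13 - 16)) + 12544 = (538 - 26*(-3)) + 12544 = (538 + 78) + 12544 = 616 + 12544 = 13160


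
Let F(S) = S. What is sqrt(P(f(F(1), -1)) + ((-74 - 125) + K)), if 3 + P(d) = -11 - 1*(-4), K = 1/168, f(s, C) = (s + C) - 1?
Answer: I*sqrt(1474662)/84 ≈ 14.457*I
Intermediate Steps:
f(s, C) = -1 + C + s (f(s, C) = (C + s) - 1 = -1 + C + s)
K = 1/168 ≈ 0.0059524
P(d) = -10 (P(d) = -3 + (-11 - 1*(-4)) = -3 + (-11 + 4) = -3 - 7 = -10)
sqrt(P(f(F(1), -1)) + ((-74 - 125) + K)) = sqrt(-10 + ((-74 - 125) + 1/168)) = sqrt(-10 + (-199 + 1/168)) = sqrt(-10 - 33431/168) = sqrt(-35111/168) = I*sqrt(1474662)/84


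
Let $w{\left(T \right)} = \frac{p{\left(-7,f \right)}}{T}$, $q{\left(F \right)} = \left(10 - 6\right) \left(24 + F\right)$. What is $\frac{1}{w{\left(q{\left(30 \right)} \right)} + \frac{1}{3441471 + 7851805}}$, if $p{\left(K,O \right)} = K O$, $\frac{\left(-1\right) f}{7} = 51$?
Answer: $\frac{203278968}{2351824745} \approx 0.086435$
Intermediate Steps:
$f = -357$ ($f = \left(-7\right) 51 = -357$)
$q{\left(F \right)} = 96 + 4 F$ ($q{\left(F \right)} = 4 \left(24 + F\right) = 96 + 4 F$)
$w{\left(T \right)} = \frac{2499}{T}$ ($w{\left(T \right)} = \frac{\left(-7\right) \left(-357\right)}{T} = \frac{2499}{T}$)
$\frac{1}{w{\left(q{\left(30 \right)} \right)} + \frac{1}{3441471 + 7851805}} = \frac{1}{\frac{2499}{96 + 4 \cdot 30} + \frac{1}{3441471 + 7851805}} = \frac{1}{\frac{2499}{96 + 120} + \frac{1}{11293276}} = \frac{1}{\frac{2499}{216} + \frac{1}{11293276}} = \frac{1}{2499 \cdot \frac{1}{216} + \frac{1}{11293276}} = \frac{1}{\frac{833}{72} + \frac{1}{11293276}} = \frac{1}{\frac{2351824745}{203278968}} = \frac{203278968}{2351824745}$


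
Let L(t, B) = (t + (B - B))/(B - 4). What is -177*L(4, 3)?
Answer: 708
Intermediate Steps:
L(t, B) = t/(-4 + B) (L(t, B) = (t + 0)/(-4 + B) = t/(-4 + B))
-177*L(4, 3) = -708/(-4 + 3) = -708/(-1) = -708*(-1) = -177*(-4) = 708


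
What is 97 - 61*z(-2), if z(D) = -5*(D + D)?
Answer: -1123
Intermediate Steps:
z(D) = -10*D
97 - 61*z(-2) = 97 - (-610)*(-2) = 97 - 61*20 = 97 - 1220 = -1123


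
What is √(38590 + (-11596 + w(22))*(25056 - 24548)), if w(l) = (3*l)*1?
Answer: 5*I*√232746 ≈ 2412.2*I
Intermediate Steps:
w(l) = 3*l
√(38590 + (-11596 + w(22))*(25056 - 24548)) = √(38590 + (-11596 + 3*22)*(25056 - 24548)) = √(38590 + (-11596 + 66)*508) = √(38590 - 11530*508) = √(38590 - 5857240) = √(-5818650) = 5*I*√232746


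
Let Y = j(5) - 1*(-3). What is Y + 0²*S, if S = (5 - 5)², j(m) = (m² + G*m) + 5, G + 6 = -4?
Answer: -17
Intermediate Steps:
G = -10 (G = -6 - 4 = -10)
j(m) = 5 + m² - 10*m (j(m) = (m² - 10*m) + 5 = 5 + m² - 10*m)
Y = -17 (Y = (5 + 5² - 10*5) - 1*(-3) = (5 + 25 - 50) + 3 = -20 + 3 = -17)
S = 0 (S = 0² = 0)
Y + 0²*S = -17 + 0²*0 = -17 + 0*0 = -17 + 0 = -17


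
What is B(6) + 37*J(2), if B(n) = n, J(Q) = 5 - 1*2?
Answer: 117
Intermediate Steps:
J(Q) = 3 (J(Q) = 5 - 2 = 3)
B(6) + 37*J(2) = 6 + 37*3 = 6 + 111 = 117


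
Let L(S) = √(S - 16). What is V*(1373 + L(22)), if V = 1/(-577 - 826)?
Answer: -1373/1403 - √6/1403 ≈ -0.98036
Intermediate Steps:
L(S) = √(-16 + S)
V = -1/1403 (V = 1/(-1403) = -1/1403 ≈ -0.00071276)
V*(1373 + L(22)) = -(1373 + √(-16 + 22))/1403 = -(1373 + √6)/1403 = -1373/1403 - √6/1403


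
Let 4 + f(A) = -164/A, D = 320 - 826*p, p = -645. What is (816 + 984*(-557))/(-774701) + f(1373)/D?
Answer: 200280909870092/283514446955785 ≈ 0.70642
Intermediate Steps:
D = 533090 (D = 320 - 826*(-645) = 320 + 532770 = 533090)
f(A) = -4 - 164/A
(816 + 984*(-557))/(-774701) + f(1373)/D = (816 + 984*(-557))/(-774701) + (-4 - 164/1373)/533090 = (816 - 548088)*(-1/774701) + (-4 - 164*1/1373)*(1/533090) = -547272*(-1/774701) + (-4 - 164/1373)*(1/533090) = 547272/774701 - 5656/1373*1/533090 = 547272/774701 - 2828/365966285 = 200280909870092/283514446955785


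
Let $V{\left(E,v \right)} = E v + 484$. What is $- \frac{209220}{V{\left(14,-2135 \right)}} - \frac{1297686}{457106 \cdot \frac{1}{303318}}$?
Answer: $- \frac{74195158875428}{86164481} \approx -8.6109 \cdot 10^{5}$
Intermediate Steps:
$V{\left(E,v \right)} = 484 + E v$
$- \frac{209220}{V{\left(14,-2135 \right)}} - \frac{1297686}{457106 \cdot \frac{1}{303318}} = - \frac{209220}{484 + 14 \left(-2135\right)} - \frac{1297686}{457106 \cdot \frac{1}{303318}} = - \frac{209220}{484 - 29890} - \frac{1297686}{457106 \cdot \frac{1}{303318}} = - \frac{209220}{-29406} - \frac{1297686}{\frac{228553}{151659}} = \left(-209220\right) \left(- \frac{1}{29406}\right) - \frac{15138904698}{17581} = \frac{34870}{4901} - \frac{15138904698}{17581} = - \frac{74195158875428}{86164481}$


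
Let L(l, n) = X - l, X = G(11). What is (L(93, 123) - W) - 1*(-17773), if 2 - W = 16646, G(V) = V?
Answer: 34335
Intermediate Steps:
X = 11
W = -16644 (W = 2 - 1*16646 = 2 - 16646 = -16644)
L(l, n) = 11 - l
(L(93, 123) - W) - 1*(-17773) = ((11 - 1*93) - 1*(-16644)) - 1*(-17773) = ((11 - 93) + 16644) + 17773 = (-82 + 16644) + 17773 = 16562 + 17773 = 34335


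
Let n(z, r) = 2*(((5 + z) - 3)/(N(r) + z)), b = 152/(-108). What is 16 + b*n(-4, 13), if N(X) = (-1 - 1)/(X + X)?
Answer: 20920/1431 ≈ 14.619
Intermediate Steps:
b = -38/27 (b = 152*(-1/108) = -38/27 ≈ -1.4074)
N(X) = -1/X (N(X) = -2*1/(2*X) = -1/X)
n(z, r) = 2*(2 + z)/(z - 1/r) (n(z, r) = 2*(((5 + z) - 3)/(-1/r + z)) = 2*((2 + z)/(z - 1/r)) = 2*(2 + z)/(z - 1/r))
16 + b*n(-4, 13) = 16 - 76*13*(2 - 4)/(27*(-1 + 13*(-4))) = 16 - 76*13*(-2)/(27*(-1 - 52)) = 16 - 76*13*(-2)/(27*(-53)) = 16 - 76*13*(-1)*(-2)/(27*53) = 16 - 38/27*52/53 = 16 - 1976/1431 = 20920/1431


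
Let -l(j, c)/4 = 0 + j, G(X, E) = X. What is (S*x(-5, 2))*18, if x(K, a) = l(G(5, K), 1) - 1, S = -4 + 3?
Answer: 378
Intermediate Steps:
S = -1
l(j, c) = -4*j (l(j, c) = -4*(0 + j) = -4*j)
x(K, a) = -21 (x(K, a) = -4*5 - 1 = -20 - 1 = -21)
(S*x(-5, 2))*18 = -1*(-21)*18 = 21*18 = 378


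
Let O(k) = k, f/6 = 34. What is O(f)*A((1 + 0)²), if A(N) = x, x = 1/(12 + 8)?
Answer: 51/5 ≈ 10.200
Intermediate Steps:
f = 204 (f = 6*34 = 204)
x = 1/20 ≈ 0.050000
A(N) = 1/20
O(f)*A((1 + 0)²) = 204*(1/20) = 51/5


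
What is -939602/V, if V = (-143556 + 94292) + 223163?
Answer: -939602/173899 ≈ -5.4031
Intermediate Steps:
V = 173899 (V = -49264 + 223163 = 173899)
-939602/V = -939602/173899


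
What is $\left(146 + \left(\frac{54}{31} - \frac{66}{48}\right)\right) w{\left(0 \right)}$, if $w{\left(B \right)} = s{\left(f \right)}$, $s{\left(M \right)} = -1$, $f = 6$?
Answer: $- \frac{36299}{248} \approx -146.37$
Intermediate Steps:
$w{\left(B \right)} = -1$
$\left(146 + \left(\frac{54}{31} - \frac{66}{48}\right)\right) w{\left(0 \right)} = \left(146 + \left(\frac{54}{31} - \frac{66}{48}\right)\right) \left(-1\right) = \left(146 + \left(54 \cdot \frac{1}{31} - \frac{11}{8}\right)\right) \left(-1\right) = \left(146 + \left(\frac{54}{31} - \frac{11}{8}\right)\right) \left(-1\right) = \left(146 + \frac{91}{248}\right) \left(-1\right) = \frac{36299}{248} \left(-1\right) = - \frac{36299}{248}$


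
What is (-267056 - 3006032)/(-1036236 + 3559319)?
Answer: -3273088/2523083 ≈ -1.2973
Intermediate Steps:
(-267056 - 3006032)/(-1036236 + 3559319) = -3273088/2523083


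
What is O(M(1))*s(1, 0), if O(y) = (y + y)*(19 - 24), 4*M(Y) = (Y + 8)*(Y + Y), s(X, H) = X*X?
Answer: -45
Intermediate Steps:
s(X, H) = X**2
M(Y) = Y*(8 + Y)/2 (M(Y) = ((Y + 8)*(Y + Y))/4 = ((8 + Y)*(2*Y))/4 = (2*Y*(8 + Y))/4 = Y*(8 + Y)/2)
O(y) = -10*y (O(y) = (2*y)*(-5) = -10*y)
O(M(1))*s(1, 0) = -5*(8 + 1)*1**2 = -5*9*1 = -10*9/2*1 = -45*1 = -45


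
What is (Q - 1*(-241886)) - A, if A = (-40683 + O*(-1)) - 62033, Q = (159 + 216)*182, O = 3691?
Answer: 416543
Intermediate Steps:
Q = 68250 (Q = 375*182 = 68250)
A = -106407 (A = (-40683 + 3691*(-1)) - 62033 = (-40683 - 3691) - 62033 = -44374 - 62033 = -106407)
(Q - 1*(-241886)) - A = (68250 - 1*(-241886)) - 1*(-106407) = (68250 + 241886) + 106407 = 310136 + 106407 = 416543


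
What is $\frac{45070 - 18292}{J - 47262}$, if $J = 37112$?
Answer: $- \frac{13389}{5075} \approx -2.6382$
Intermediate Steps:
$\frac{45070 - 18292}{J - 47262} = \frac{45070 - 18292}{37112 - 47262} = \frac{26778}{-10150} = 26778 \left(- \frac{1}{10150}\right) = - \frac{13389}{5075}$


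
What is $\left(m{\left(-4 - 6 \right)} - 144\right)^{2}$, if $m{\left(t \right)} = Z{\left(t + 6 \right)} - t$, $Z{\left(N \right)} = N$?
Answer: $19044$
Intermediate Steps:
$m{\left(t \right)} = 6$ ($m{\left(t \right)} = \left(t + 6\right) - t = \left(6 + t\right) - t = 6$)
$\left(m{\left(-4 - 6 \right)} - 144\right)^{2} = \left(6 - 144\right)^{2} = \left(-138\right)^{2} = 19044$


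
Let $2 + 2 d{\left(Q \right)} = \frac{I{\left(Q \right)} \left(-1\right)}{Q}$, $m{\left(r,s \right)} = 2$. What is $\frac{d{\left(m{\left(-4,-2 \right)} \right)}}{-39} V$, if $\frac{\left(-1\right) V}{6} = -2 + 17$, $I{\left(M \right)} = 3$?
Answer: $- \frac{105}{26} \approx -4.0385$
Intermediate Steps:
$V = -90$ ($V = - 6 \left(-2 + 17\right) = \left(-6\right) 15 = -90$)
$d{\left(Q \right)} = -1 - \frac{3}{2 Q}$ ($d{\left(Q \right)} = -1 + \frac{3 \left(-1\right) \frac{1}{Q}}{2} = -1 + \frac{\left(-3\right) \frac{1}{Q}}{2} = -1 - \frac{3}{2 Q}$)
$\frac{d{\left(m{\left(-4,-2 \right)} \right)}}{-39} V = \frac{\frac{1}{2} \left(- \frac{3}{2} - 2\right)}{-39} \left(-90\right) = - \frac{\frac{1}{2} \left(- \frac{3}{2} - 2\right)}{39} \left(-90\right) = - \frac{\frac{1}{2} \left(- \frac{7}{2}\right)}{39} \left(-90\right) = \left(- \frac{1}{39}\right) \left(- \frac{7}{4}\right) \left(-90\right) = \frac{7}{156} \left(-90\right) = - \frac{105}{26}$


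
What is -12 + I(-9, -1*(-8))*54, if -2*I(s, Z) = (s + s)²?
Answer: -8760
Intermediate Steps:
I(s, Z) = -2*s² (I(s, Z) = -(s + s)²/2 = -4*s²/2 = -2*s²)
-12 + I(-9, -1*(-8))*54 = -12 - 2*(-9)²*54 = -12 - 2*81*54 = -12 - 162*54 = -12 - 8748 = -8760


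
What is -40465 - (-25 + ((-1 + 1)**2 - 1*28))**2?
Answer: -43274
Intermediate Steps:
-40465 - (-25 + ((-1 + 1)**2 - 1*28))**2 = -40465 - (-25 + (0**2 - 28))**2 = -40465 - (-25 + (0 - 28))**2 = -40465 - (-25 - 28)**2 = -40465 - 1*(-53)**2 = -40465 - 1*2809 = -40465 - 2809 = -43274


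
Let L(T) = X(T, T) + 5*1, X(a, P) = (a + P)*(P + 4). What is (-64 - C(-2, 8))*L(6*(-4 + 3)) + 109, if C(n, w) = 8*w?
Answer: -3603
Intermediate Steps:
X(a, P) = (4 + P)*(P + a) (X(a, P) = (P + a)*(4 + P) = (4 + P)*(P + a))
L(T) = 5 + 2*T**2 + 8*T (L(T) = (T**2 + 4*T + 4*T + T*T) + 5*1 = (T**2 + 4*T + 4*T + T**2) + 5 = (2*T**2 + 8*T) + 5 = 5 + 2*T**2 + 8*T)
(-64 - C(-2, 8))*L(6*(-4 + 3)) + 109 = (-64 - 8*8)*(5 + 2*(6*(-4 + 3))**2 + 8*(6*(-4 + 3))) + 109 = (-64 - 1*64)*(5 + 2*(6*(-1))**2 + 8*(6*(-1))) + 109 = (-64 - 64)*(5 + 2*(-6)**2 + 8*(-6)) + 109 = -128*(5 + 2*36 - 48) + 109 = -128*(5 + 72 - 48) + 109 = -128*29 + 109 = -3712 + 109 = -3603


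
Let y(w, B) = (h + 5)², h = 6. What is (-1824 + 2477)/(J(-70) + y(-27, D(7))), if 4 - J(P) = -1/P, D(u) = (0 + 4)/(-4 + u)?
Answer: 45710/8749 ≈ 5.2246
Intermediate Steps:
D(u) = 4/(-4 + u)
J(P) = 4 + 1/P (J(P) = 4 - (-1)/P = 4 + 1/P)
y(w, B) = 121 (y(w, B) = (6 + 5)² = 11² = 121)
(-1824 + 2477)/(J(-70) + y(-27, D(7))) = (-1824 + 2477)/((4 + 1/(-70)) + 121) = 653/((4 - 1/70) + 121) = 653/(279/70 + 121) = 653/(8749/70) = 653*(70/8749) = 45710/8749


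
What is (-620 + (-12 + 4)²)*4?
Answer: -2224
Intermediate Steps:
(-620 + (-12 + 4)²)*4 = (-620 + (-8)²)*4 = (-620 + 64)*4 = -556*4 = -2224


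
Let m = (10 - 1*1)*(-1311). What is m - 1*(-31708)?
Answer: 19909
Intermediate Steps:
m = -11799 (m = (10 - 1)*(-1311) = 9*(-1311) = -11799)
m - 1*(-31708) = -11799 - 1*(-31708) = -11799 + 31708 = 19909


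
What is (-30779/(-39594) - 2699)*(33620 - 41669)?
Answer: 286634084641/13198 ≈ 2.1718e+7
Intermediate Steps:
(-30779/(-39594) - 2699)*(33620 - 41669) = (-30779*(-1/39594) - 2699)*(-8049) = (30779/39594 - 2699)*(-8049) = -106833427/39594*(-8049) = 286634084641/13198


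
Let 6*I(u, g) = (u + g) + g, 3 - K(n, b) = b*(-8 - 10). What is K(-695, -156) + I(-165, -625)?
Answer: -18245/6 ≈ -3040.8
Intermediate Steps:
K(n, b) = 3 + 18*b (K(n, b) = 3 - b*(-8 - 10) = 3 - b*(-18) = 3 - (-18)*b = 3 + 18*b)
I(u, g) = g/3 + u/6 (I(u, g) = ((u + g) + g)/6 = ((g + u) + g)/6 = (u + 2*g)/6 = g/3 + u/6)
K(-695, -156) + I(-165, -625) = (3 + 18*(-156)) + ((⅓)*(-625) + (⅙)*(-165)) = (3 - 2808) + (-625/3 - 55/2) = -2805 - 1415/6 = -18245/6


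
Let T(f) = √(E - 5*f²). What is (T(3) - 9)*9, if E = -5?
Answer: -81 + 45*I*√2 ≈ -81.0 + 63.64*I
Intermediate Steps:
T(f) = √(-5 - 5*f²)
(T(3) - 9)*9 = (√(-5 - 5*3²) - 9)*9 = (√(-5 - 5*9) - 9)*9 = (√(-5 - 45) - 9)*9 = (√(-50) - 9)*9 = (5*I*√2 - 9)*9 = (-9 + 5*I*√2)*9 = -81 + 45*I*√2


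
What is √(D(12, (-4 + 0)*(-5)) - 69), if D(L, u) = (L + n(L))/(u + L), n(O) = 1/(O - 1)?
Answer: I*√531410/88 ≈ 8.2838*I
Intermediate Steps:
n(O) = 1/(-1 + O)
D(L, u) = (L + 1/(-1 + L))/(L + u) (D(L, u) = (L + 1/(-1 + L))/(u + L) = (L + 1/(-1 + L))/(L + u))
√(D(12, (-4 + 0)*(-5)) - 69) = √((1 + 12*(-1 + 12))/((-1 + 12)*(12 + (-4 + 0)*(-5))) - 69) = √((1 + 12*11)/(11*(12 - 4*(-5))) - 69) = √((1 + 132)/(11*(12 + 20)) - 69) = √((1/11)*133/32 - 69) = √((1/11)*(1/32)*133 - 69) = √(133/352 - 69) = √(-24155/352) = I*√531410/88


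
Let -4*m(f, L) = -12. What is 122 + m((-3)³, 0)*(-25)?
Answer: 47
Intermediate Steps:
m(f, L) = 3 (m(f, L) = -¼*(-12) = 3)
122 + m((-3)³, 0)*(-25) = 122 + 3*(-25) = 122 - 75 = 47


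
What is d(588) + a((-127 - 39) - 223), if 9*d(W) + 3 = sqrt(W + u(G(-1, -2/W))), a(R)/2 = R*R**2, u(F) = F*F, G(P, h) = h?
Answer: -353183215/3 + sqrt(50824369)/2646 ≈ -1.1773e+8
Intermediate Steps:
u(F) = F**2
a(R) = 2*R**3 (a(R) = 2*(R*R**2) = 2*R**3)
d(W) = -1/3 + sqrt(W + 4/W**2)/9 (d(W) = -1/3 + sqrt(W + (-2/W)**2)/9 = -1/3 + sqrt(W + 4/W**2)/9)
d(588) + a((-127 - 39) - 223) = (-1/3 + sqrt((4 + 588**3)/588**2)/9) + 2*((-127 - 39) - 223)**3 = (-1/3 + sqrt((4 + 203297472)/345744)/9) + 2*(-166 - 223)**3 = (-1/3 + sqrt((1/345744)*203297476)/9) + 2*(-389)**3 = (-1/3 + sqrt(50824369/86436)/9) + 2*(-58863869) = (-1/3 + (sqrt(50824369)/294)/9) - 117727738 = (-1/3 + sqrt(50824369)/2646) - 117727738 = -353183215/3 + sqrt(50824369)/2646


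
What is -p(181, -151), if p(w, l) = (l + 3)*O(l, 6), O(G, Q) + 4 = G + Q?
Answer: -22052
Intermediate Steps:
O(G, Q) = -4 + G + Q (O(G, Q) = -4 + (G + Q) = -4 + G + Q)
p(w, l) = (2 + l)*(3 + l) (p(w, l) = (l + 3)*(-4 + l + 6) = (3 + l)*(2 + l) = (2 + l)*(3 + l))
-p(181, -151) = -(2 - 151)*(3 - 151) = -(-149)*(-148) = -1*22052 = -22052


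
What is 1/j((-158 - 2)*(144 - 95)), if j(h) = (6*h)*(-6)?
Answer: 1/282240 ≈ 3.5431e-6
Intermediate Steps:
j(h) = -36*h
1/j((-158 - 2)*(144 - 95)) = 1/(-36*(-158 - 2)*(144 - 95)) = 1/(-(-5760)*49) = 1/(-36*(-7840)) = 1/282240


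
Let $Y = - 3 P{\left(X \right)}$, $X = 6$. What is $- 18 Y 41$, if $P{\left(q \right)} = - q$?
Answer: $-13284$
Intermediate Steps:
$Y = 18$ ($Y = - 3 \left(\left(-1\right) 6\right) = \left(-3\right) \left(-6\right) = 18$)
$- 18 Y 41 = \left(-18\right) 18 \cdot 41 = \left(-324\right) 41 = -13284$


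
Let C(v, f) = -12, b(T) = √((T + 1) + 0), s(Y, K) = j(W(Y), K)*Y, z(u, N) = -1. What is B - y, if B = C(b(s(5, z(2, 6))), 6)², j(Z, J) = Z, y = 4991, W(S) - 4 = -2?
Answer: -4847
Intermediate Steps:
W(S) = 2 (W(S) = 4 - 2 = 2)
s(Y, K) = 2*Y
b(T) = √(1 + T) (b(T) = √((1 + T) + 0) = √(1 + T))
B = 144 (B = (-12)² = 144)
B - y = 144 - 1*4991 = 144 - 4991 = -4847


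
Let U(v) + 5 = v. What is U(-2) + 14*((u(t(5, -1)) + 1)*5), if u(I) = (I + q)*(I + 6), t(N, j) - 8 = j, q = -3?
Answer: 3703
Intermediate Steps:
t(N, j) = 8 + j
U(v) = -5 + v
u(I) = (-3 + I)*(6 + I) (u(I) = (I - 3)*(I + 6) = (-3 + I)*(6 + I))
U(-2) + 14*((u(t(5, -1)) + 1)*5) = (-5 - 2) + 14*(((-18 + (8 - 1)**2 + 3*(8 - 1)) + 1)*5) = -7 + 14*(((-18 + 7**2 + 3*7) + 1)*5) = -7 + 14*(((-18 + 49 + 21) + 1)*5) = -7 + 14*((52 + 1)*5) = -7 + 14*(53*5) = -7 + 14*265 = -7 + 3710 = 3703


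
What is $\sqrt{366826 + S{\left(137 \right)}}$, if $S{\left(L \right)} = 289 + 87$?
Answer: $\sqrt{367202} \approx 605.97$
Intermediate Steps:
$S{\left(L \right)} = 376$
$\sqrt{366826 + S{\left(137 \right)}} = \sqrt{366826 + 376} = \sqrt{367202}$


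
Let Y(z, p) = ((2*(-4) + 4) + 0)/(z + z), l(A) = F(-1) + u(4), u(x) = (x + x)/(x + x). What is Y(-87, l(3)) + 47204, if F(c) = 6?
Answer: 4106750/87 ≈ 47204.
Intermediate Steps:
u(x) = 1 (u(x) = (2*x)/((2*x)) = (2*x)*(1/(2*x)) = 1)
l(A) = 7 (l(A) = 6 + 1 = 7)
Y(z, p) = -2/z (Y(z, p) = ((-8 + 4) + 0)/((2*z)) = (-4 + 0)*(1/(2*z)) = -2/z)
Y(-87, l(3)) + 47204 = -2/(-87) + 47204 = -2*(-1/87) + 47204 = 2/87 + 47204 = 4106750/87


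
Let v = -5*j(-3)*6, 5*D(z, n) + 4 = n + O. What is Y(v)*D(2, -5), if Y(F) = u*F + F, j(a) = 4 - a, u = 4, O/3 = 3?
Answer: 0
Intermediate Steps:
O = 9 (O = 3*3 = 9)
D(z, n) = 1 + n/5 (D(z, n) = -4/5 + (n + 9)/5 = -4/5 + (9 + n)/5 = -4/5 + (9/5 + n/5) = 1 + n/5)
v = -210 (v = -5*(4 - 1*(-3))*6 = -5*(4 + 3)*6 = -5*7*6 = -35*6 = -210)
Y(F) = 5*F (Y(F) = 4*F + F = 5*F)
Y(v)*D(2, -5) = (5*(-210))*(1 + (1/5)*(-5)) = -1050*(1 - 1) = -1050*0 = 0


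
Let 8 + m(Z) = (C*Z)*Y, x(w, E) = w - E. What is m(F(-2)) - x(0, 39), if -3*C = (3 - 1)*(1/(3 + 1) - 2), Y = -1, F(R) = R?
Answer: 100/3 ≈ 33.333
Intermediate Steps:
C = 7/6 (C = -(3 - 1)*(1/(3 + 1) - 2)/3 = -2*(1/4 - 2)/3 = -2*(¼ - 2)/3 = -2*(-7)/(3*4) = -⅓*(-7/2) = 7/6 ≈ 1.1667)
m(Z) = -8 - 7*Z/6 (m(Z) = -8 + (7*Z/6)*(-1) = -8 - 7*Z/6)
m(F(-2)) - x(0, 39) = (-8 - 7/6*(-2)) - (0 - 1*39) = (-8 + 7/3) - (0 - 39) = -17/3 - 1*(-39) = -17/3 + 39 = 100/3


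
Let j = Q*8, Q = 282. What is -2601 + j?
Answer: -345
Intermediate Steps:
j = 2256 (j = 282*8 = 2256)
-2601 + j = -2601 + 2256 = -345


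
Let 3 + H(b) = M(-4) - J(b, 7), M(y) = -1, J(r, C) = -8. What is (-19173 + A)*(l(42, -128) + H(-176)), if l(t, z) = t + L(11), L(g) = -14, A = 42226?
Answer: 737696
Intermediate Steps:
H(b) = 4 (H(b) = -3 + (-1 - 1*(-8)) = -3 + (-1 + 8) = -3 + 7 = 4)
l(t, z) = -14 + t (l(t, z) = t - 14 = -14 + t)
(-19173 + A)*(l(42, -128) + H(-176)) = (-19173 + 42226)*((-14 + 42) + 4) = 23053*(28 + 4) = 23053*32 = 737696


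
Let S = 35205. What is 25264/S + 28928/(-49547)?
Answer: 233345168/1744302135 ≈ 0.13378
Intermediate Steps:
25264/S + 28928/(-49547) = 25264/35205 + 28928/(-49547) = 25264*(1/35205) + 28928*(-1/49547) = 25264/35205 - 28928/49547 = 233345168/1744302135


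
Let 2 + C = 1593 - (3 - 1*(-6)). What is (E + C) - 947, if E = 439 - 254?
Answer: 820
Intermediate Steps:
E = 185
C = 1582 (C = -2 + (1593 - (3 - 1*(-6))) = -2 + (1593 - (3 + 6)) = -2 + (1593 - 1*9) = -2 + (1593 - 9) = -2 + 1584 = 1582)
(E + C) - 947 = (185 + 1582) - 947 = 1767 - 947 = 820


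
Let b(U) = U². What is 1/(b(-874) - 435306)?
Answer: 1/328570 ≈ 3.0435e-6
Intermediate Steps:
1/(b(-874) - 435306) = 1/((-874)² - 435306) = 1/(763876 - 435306) = 1/328570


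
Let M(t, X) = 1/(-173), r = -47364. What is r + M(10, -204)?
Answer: -8193973/173 ≈ -47364.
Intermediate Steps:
M(t, X) = -1/173
r + M(10, -204) = -47364 - 1/173 = -8193973/173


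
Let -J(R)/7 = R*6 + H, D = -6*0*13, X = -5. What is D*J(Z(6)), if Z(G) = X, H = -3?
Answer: 0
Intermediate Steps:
Z(G) = -5
D = 0 (D = 0*13 = 0)
J(R) = 21 - 42*R (J(R) = -7*(R*6 - 3) = -7*(6*R - 3) = -7*(-3 + 6*R) = 21 - 42*R)
D*J(Z(6)) = 0*(21 - 42*(-5)) = 0*(21 + 210) = 0*231 = 0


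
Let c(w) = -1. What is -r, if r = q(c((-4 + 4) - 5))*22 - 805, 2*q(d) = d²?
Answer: 794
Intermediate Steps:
q(d) = d²/2
r = -794 (r = ((½)*(-1)²)*22 - 805 = ((½)*1)*22 - 805 = (½)*22 - 805 = 11 - 805 = -794)
-r = -1*(-794) = 794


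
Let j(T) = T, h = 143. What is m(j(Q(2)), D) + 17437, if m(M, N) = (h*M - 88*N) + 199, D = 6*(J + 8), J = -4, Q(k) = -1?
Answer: 15381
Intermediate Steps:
D = 24 (D = 6*(-4 + 8) = 6*4 = 24)
m(M, N) = 199 - 88*N + 143*M (m(M, N) = (143*M - 88*N) + 199 = (-88*N + 143*M) + 199 = 199 - 88*N + 143*M)
m(j(Q(2)), D) + 17437 = (199 - 88*24 + 143*(-1)) + 17437 = (199 - 2112 - 143) + 17437 = -2056 + 17437 = 15381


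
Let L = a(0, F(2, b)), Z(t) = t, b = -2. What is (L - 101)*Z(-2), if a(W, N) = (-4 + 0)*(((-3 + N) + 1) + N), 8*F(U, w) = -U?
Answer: 182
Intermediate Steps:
F(U, w) = -U/8 (F(U, w) = (-U)/8 = -U/8)
a(W, N) = 8 - 8*N (a(W, N) = -4*((-2 + N) + N) = -4*(-2 + 2*N) = 8 - 8*N)
L = 10 (L = 8 - (-1)*2 = 8 - 8*(-¼) = 8 + 2 = 10)
(L - 101)*Z(-2) = (10 - 101)*(-2) = -91*(-2) = 182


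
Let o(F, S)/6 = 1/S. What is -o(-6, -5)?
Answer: 6/5 ≈ 1.2000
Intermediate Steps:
o(F, S) = 6/S
-o(-6, -5) = -6/(-5) = -6*(-1)/5 = -1*(-6/5) = 6/5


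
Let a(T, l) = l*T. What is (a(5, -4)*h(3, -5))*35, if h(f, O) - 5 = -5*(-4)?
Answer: -17500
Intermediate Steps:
a(T, l) = T*l
h(f, O) = 25 (h(f, O) = 5 - 5*(-4) = 5 + 20 = 25)
(a(5, -4)*h(3, -5))*35 = ((5*(-4))*25)*35 = -20*25*35 = -500*35 = -17500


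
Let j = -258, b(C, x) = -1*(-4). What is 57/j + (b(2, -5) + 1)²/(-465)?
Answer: -2197/7998 ≈ -0.27469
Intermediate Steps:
b(C, x) = 4
57/j + (b(2, -5) + 1)²/(-465) = 57/(-258) + (4 + 1)²/(-465) = 57*(-1/258) + 5²*(-1/465) = -19/86 + 25*(-1/465) = -19/86 - 5/93 = -2197/7998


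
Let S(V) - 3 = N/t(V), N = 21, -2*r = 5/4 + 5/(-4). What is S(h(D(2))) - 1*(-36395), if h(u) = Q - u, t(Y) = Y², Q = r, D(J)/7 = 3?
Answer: 764359/21 ≈ 36398.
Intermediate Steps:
r = 0 (r = -(5/4 + 5/(-4))/2 = -(5*(¼) + 5*(-¼))/2 = -(5/4 - 5/4)/2 = -½*0 = 0)
D(J) = 21 (D(J) = 7*3 = 21)
Q = 0
h(u) = -u (h(u) = 0 - u = -u)
S(V) = 3 + 21/V² (S(V) = 3 + 21/(V²) = 3 + 21/V²)
S(h(D(2))) - 1*(-36395) = (3 + 21/(-1*21)²) - 1*(-36395) = (3 + 21/(-21)²) + 36395 = (3 + 21*(1/441)) + 36395 = (3 + 1/21) + 36395 = 64/21 + 36395 = 764359/21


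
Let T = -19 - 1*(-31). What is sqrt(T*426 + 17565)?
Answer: sqrt(22677) ≈ 150.59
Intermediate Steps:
T = 12 (T = -19 + 31 = 12)
sqrt(T*426 + 17565) = sqrt(12*426 + 17565) = sqrt(5112 + 17565) = sqrt(22677)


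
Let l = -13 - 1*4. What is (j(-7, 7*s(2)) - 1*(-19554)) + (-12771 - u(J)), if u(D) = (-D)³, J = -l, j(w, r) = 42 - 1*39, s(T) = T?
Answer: 11699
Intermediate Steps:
l = -17 (l = -13 - 4 = -17)
j(w, r) = 3 (j(w, r) = 42 - 39 = 3)
J = 17 (J = -1*(-17) = 17)
u(D) = -D³
(j(-7, 7*s(2)) - 1*(-19554)) + (-12771 - u(J)) = (3 - 1*(-19554)) + (-12771 - (-1)*17³) = (3 + 19554) + (-12771 - (-1)*4913) = 19557 + (-12771 - 1*(-4913)) = 19557 + (-12771 + 4913) = 19557 - 7858 = 11699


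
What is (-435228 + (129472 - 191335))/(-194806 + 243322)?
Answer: -165697/16172 ≈ -10.246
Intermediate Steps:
(-435228 + (129472 - 191335))/(-194806 + 243322) = (-435228 - 61863)/48516 = -497091*1/48516 = -165697/16172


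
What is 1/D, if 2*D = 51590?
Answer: 1/25795 ≈ 3.8767e-5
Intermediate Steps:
D = 25795 (D = (½)*51590 = 25795)
1/D = 1/25795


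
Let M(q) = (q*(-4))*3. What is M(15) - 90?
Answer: -270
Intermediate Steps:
M(q) = -12*q (M(q) = -4*q*3 = -12*q)
M(15) - 90 = -12*15 - 90 = -180 - 90 = -270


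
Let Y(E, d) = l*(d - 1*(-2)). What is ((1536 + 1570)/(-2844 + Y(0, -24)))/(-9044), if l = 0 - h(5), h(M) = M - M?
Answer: 1553/12860568 ≈ 0.00012076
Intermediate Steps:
h(M) = 0
l = 0 (l = 0 - 1*0 = 0 + 0 = 0)
Y(E, d) = 0 (Y(E, d) = 0*(d - 1*(-2)) = 0*(d + 2) = 0*(2 + d) = 0)
((1536 + 1570)/(-2844 + Y(0, -24)))/(-9044) = ((1536 + 1570)/(-2844 + 0))/(-9044) = (3106/(-2844))*(-1/9044) = (3106*(-1/2844))*(-1/9044) = -1553/1422*(-1/9044) = 1553/12860568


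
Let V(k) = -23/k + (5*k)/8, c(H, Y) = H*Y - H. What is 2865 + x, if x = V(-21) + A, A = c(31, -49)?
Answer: 218899/168 ≈ 1303.0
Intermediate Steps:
c(H, Y) = -H + H*Y
A = -1550 (A = 31*(-1 - 49) = 31*(-50) = -1550)
V(k) = -23/k + 5*k/8 (V(k) = -23/k + (5*k)*(⅛) = -23/k + 5*k/8)
x = -262421/168 (x = (-23/(-21) + (5/8)*(-21)) - 1550 = (-23*(-1/21) - 105/8) - 1550 = (23/21 - 105/8) - 1550 = -2021/168 - 1550 = -262421/168 ≈ -1562.0)
2865 + x = 2865 - 262421/168 = 218899/168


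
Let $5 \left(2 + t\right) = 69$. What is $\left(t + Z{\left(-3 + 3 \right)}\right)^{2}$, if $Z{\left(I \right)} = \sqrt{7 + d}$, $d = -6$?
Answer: $\frac{4096}{25} \approx 163.84$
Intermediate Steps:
$t = \frac{59}{5}$ ($t = -2 + \frac{1}{5} \cdot 69 = -2 + \frac{69}{5} = \frac{59}{5} \approx 11.8$)
$Z{\left(I \right)} = 1$ ($Z{\left(I \right)} = \sqrt{7 - 6} = \sqrt{1} = 1$)
$\left(t + Z{\left(-3 + 3 \right)}\right)^{2} = \left(\frac{59}{5} + 1\right)^{2} = \left(\frac{64}{5}\right)^{2} = \frac{4096}{25}$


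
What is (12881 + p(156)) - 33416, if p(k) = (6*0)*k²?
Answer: -20535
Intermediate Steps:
p(k) = 0 (p(k) = 0*k² = 0)
(12881 + p(156)) - 33416 = (12881 + 0) - 33416 = 12881 - 33416 = -20535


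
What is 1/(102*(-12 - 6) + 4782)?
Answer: 1/2946 ≈ 0.00033944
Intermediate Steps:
1/(102*(-12 - 6) + 4782) = 1/(102*(-18) + 4782) = 1/(-1836 + 4782) = 1/2946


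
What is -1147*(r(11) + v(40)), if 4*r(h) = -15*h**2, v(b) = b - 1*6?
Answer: 1925813/4 ≈ 4.8145e+5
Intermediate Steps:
v(b) = -6 + b (v(b) = b - 6 = -6 + b)
r(h) = -15*h**2/4 (r(h) = (-15*h**2)/4 = -15*h**2/4)
-1147*(r(11) + v(40)) = -1147*(-15/4*11**2 + (-6 + 40)) = -1147*(-15/4*121 + 34) = -1147*(-1815/4 + 34) = -1147*(-1679/4) = 1925813/4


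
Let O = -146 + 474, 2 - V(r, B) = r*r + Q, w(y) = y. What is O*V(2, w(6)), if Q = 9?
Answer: -3608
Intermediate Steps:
V(r, B) = -7 - r² (V(r, B) = 2 - (r*r + 9) = 2 - (r² + 9) = 2 - (9 + r²) = 2 + (-9 - r²) = -7 - r²)
O = 328
O*V(2, w(6)) = 328*(-7 - 1*2²) = 328*(-7 - 1*4) = 328*(-7 - 4) = 328*(-11) = -3608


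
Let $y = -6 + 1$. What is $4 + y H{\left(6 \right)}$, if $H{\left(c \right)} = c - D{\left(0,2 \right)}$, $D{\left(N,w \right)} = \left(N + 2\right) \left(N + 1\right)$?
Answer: $-16$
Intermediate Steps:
$D{\left(N,w \right)} = \left(1 + N\right) \left(2 + N\right)$ ($D{\left(N,w \right)} = \left(2 + N\right) \left(1 + N\right) = \left(1 + N\right) \left(2 + N\right)$)
$y = -5$
$H{\left(c \right)} = -2 + c$ ($H{\left(c \right)} = c - \left(2 + 0^{2} + 3 \cdot 0\right) = c - \left(2 + 0 + 0\right) = c - 2 = -2 + c$)
$4 + y H{\left(6 \right)} = 4 - 5 \left(-2 + 6\right) = 4 - 20 = -16$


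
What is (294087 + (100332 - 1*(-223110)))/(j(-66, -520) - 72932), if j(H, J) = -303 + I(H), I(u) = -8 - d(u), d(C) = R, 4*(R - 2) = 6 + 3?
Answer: -823372/97663 ≈ -8.4307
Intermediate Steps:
R = 17/4 (R = 2 + (6 + 3)/4 = 2 + (¼)*9 = 2 + 9/4 = 17/4 ≈ 4.2500)
d(C) = 17/4
I(u) = -49/4 (I(u) = -8 - 1*17/4 = -8 - 17/4 = -49/4)
j(H, J) = -1261/4 (j(H, J) = -303 - 49/4 = -1261/4)
(294087 + (100332 - 1*(-223110)))/(j(-66, -520) - 72932) = (294087 + (100332 - 1*(-223110)))/(-1261/4 - 72932) = (294087 + (100332 + 223110))/(-292989/4) = (294087 + 323442)*(-4/292989) = 617529*(-4/292989) = -823372/97663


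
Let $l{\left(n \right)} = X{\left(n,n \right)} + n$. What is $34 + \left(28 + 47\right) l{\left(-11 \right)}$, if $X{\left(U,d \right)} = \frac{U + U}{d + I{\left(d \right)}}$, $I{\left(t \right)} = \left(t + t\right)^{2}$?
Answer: $- \frac{34163}{43} \approx -794.49$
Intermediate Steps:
$I{\left(t \right)} = 4 t^{2}$ ($I{\left(t \right)} = \left(2 t\right)^{2} = 4 t^{2}$)
$X{\left(U,d \right)} = \frac{2 U}{d + 4 d^{2}}$ ($X{\left(U,d \right)} = \frac{U + U}{d + 4 d^{2}} = \frac{2 U}{d + 4 d^{2}}$)
$l{\left(n \right)} = n + \frac{2}{1 + 4 n}$ ($l{\left(n \right)} = \frac{2 n}{n \left(1 + 4 n\right)} + n = \frac{2}{1 + 4 n} + n = n + \frac{2}{1 + 4 n}$)
$34 + \left(28 + 47\right) l{\left(-11 \right)} = 34 + \left(28 + 47\right) \frac{2 - 11 \left(1 + 4 \left(-11\right)\right)}{1 + 4 \left(-11\right)} = 34 + 75 \frac{2 - 11 \left(1 - 44\right)}{1 - 44} = 34 + 75 \frac{2 - -473}{-43} = 34 + 75 \left(- \frac{2 + 473}{43}\right) = 34 + 75 \left(\left(- \frac{1}{43}\right) 475\right) = 34 + 75 \left(- \frac{475}{43}\right) = 34 - \frac{35625}{43} = - \frac{34163}{43}$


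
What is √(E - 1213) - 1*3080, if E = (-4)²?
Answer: -3080 + 3*I*√133 ≈ -3080.0 + 34.598*I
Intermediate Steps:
E = 16
√(E - 1213) - 1*3080 = √(16 - 1213) - 1*3080 = √(-1197) - 3080 = 3*I*√133 - 3080 = -3080 + 3*I*√133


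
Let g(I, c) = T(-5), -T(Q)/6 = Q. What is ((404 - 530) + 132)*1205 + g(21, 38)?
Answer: 7260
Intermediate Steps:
T(Q) = -6*Q
g(I, c) = 30 (g(I, c) = -6*(-5) = 30)
((404 - 530) + 132)*1205 + g(21, 38) = ((404 - 530) + 132)*1205 + 30 = (-126 + 132)*1205 + 30 = 6*1205 + 30 = 7230 + 30 = 7260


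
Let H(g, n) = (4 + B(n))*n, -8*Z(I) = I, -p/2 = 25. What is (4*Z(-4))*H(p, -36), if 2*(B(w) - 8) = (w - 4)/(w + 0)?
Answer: -904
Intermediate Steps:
p = -50 (p = -2*25 = -50)
Z(I) = -I/8
B(w) = 8 + (-4 + w)/(2*w) (B(w) = 8 + ((w - 4)/(w + 0))/2 = 8 + ((-4 + w)/w)/2 = 8 + (-4 + w)/(2*w))
H(g, n) = n*(25/2 - 2/n) (H(g, n) = (4 + (17/2 - 2/n))*n = (25/2 - 2/n)*n = n*(25/2 - 2/n))
(4*Z(-4))*H(p, -36) = (4*(-⅛*(-4)))*(-2 + (25/2)*(-36)) = (4*(½))*(-2 - 450) = 2*(-452) = -904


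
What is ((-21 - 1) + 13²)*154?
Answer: 22638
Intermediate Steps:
((-21 - 1) + 13²)*154 = (-22 + 169)*154 = 147*154 = 22638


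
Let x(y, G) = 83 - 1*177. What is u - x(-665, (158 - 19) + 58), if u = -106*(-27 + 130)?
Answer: -10824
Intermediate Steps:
x(y, G) = -94 (x(y, G) = 83 - 177 = -94)
u = -10918 (u = -106*103 = -10918)
u - x(-665, (158 - 19) + 58) = -10918 - 1*(-94) = -10918 + 94 = -10824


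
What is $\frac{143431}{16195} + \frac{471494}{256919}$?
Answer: $\frac{44485994419}{4160803205} \approx 10.692$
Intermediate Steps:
$\frac{143431}{16195} + \frac{471494}{256919} = \frac{44485994419}{4160803205}$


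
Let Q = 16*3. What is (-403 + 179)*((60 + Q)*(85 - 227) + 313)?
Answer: 3365152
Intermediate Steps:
Q = 48
(-403 + 179)*((60 + Q)*(85 - 227) + 313) = (-403 + 179)*((60 + 48)*(85 - 227) + 313) = -224*(108*(-142) + 313) = -224*(-15336 + 313) = -224*(-15023) = 3365152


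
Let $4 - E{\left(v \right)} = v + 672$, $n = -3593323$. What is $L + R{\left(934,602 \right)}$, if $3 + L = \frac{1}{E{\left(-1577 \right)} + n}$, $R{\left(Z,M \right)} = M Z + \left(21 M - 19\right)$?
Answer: $\frac{2065235699631}{3592414} \approx 5.7489 \cdot 10^{5}$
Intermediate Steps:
$E{\left(v \right)} = -668 - v$ ($E{\left(v \right)} = 4 - \left(v + 672\right) = 4 - \left(672 + v\right) = -668 - v$)
$R{\left(Z,M \right)} = -19 + 21 M + M Z$ ($R{\left(Z,M \right)} = M Z + \left(-19 + 21 M\right) = -19 + 21 M + M Z$)
$L = - \frac{10777243}{3592414}$ ($L = -3 + \frac{1}{\left(-668 - -1577\right) - 3593323} = -3 + \frac{1}{\left(-668 + 1577\right) - 3593323} = -3 + \frac{1}{909 - 3593323} = -3 + \frac{1}{-3592414} = -3 - \frac{1}{3592414} = - \frac{10777243}{3592414} \approx -3.0$)
$L + R{\left(934,602 \right)} = - \frac{10777243}{3592414} + \left(-19 + 21 \cdot 602 + 602 \cdot 934\right) = - \frac{10777243}{3592414} + \left(-19 + 12642 + 562268\right) = - \frac{10777243}{3592414} + 574891 = \frac{2065235699631}{3592414}$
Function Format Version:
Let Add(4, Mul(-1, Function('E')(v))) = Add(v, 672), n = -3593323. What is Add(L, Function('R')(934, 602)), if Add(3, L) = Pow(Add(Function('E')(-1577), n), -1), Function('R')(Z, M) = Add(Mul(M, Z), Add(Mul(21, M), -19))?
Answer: Rational(2065235699631, 3592414) ≈ 5.7489e+5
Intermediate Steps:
Function('E')(v) = Add(-668, Mul(-1, v)) (Function('E')(v) = Add(4, Mul(-1, Add(v, 672))) = Add(4, Mul(-1, Add(672, v))) = Add(4, Add(-672, Mul(-1, v))) = Add(-668, Mul(-1, v)))
Function('R')(Z, M) = Add(-19, Mul(21, M), Mul(M, Z)) (Function('R')(Z, M) = Add(Mul(M, Z), Add(-19, Mul(21, M))) = Add(-19, Mul(21, M), Mul(M, Z)))
L = Rational(-10777243, 3592414) (L = Add(-3, Pow(Add(Add(-668, Mul(-1, -1577)), -3593323), -1)) = Add(-3, Pow(Add(Add(-668, 1577), -3593323), -1)) = Add(-3, Pow(Add(909, -3593323), -1)) = Add(-3, Pow(-3592414, -1)) = Add(-3, Rational(-1, 3592414)) = Rational(-10777243, 3592414) ≈ -3.0000)
Add(L, Function('R')(934, 602)) = Add(Rational(-10777243, 3592414), Add(-19, Mul(21, 602), Mul(602, 934))) = Add(Rational(-10777243, 3592414), Add(-19, 12642, 562268)) = Add(Rational(-10777243, 3592414), 574891) = Rational(2065235699631, 3592414)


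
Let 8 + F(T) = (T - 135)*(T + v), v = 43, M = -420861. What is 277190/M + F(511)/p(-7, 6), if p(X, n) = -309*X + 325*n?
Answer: 9613731154/192333477 ≈ 49.985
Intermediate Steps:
F(T) = -8 + (-135 + T)*(43 + T) (F(T) = -8 + (T - 135)*(T + 43) = -8 + (-135 + T)*(43 + T))
277190/M + F(511)/p(-7, 6) = 277190/(-420861) + (-5813 + 511² - 92*511)/(-309*(-7) + 325*6) = 277190*(-1/420861) + (-5813 + 261121 - 47012)/(2163 + 1950) = -277190/420861 + 208296/4113 = -277190/420861 + 208296*(1/4113) = -277190/420861 + 23144/457 = 9613731154/192333477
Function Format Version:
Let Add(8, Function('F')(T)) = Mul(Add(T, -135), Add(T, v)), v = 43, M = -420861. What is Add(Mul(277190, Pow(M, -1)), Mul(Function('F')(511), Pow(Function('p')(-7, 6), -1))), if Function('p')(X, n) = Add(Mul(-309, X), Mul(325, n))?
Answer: Rational(9613731154, 192333477) ≈ 49.985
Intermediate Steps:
Function('F')(T) = Add(-8, Mul(Add(-135, T), Add(43, T))) (Function('F')(T) = Add(-8, Mul(Add(T, -135), Add(T, 43))) = Add(-8, Mul(Add(-135, T), Add(43, T))))
Add(Mul(277190, Pow(M, -1)), Mul(Function('F')(511), Pow(Function('p')(-7, 6), -1))) = Add(Mul(277190, Pow(-420861, -1)), Mul(Add(-5813, Pow(511, 2), Mul(-92, 511)), Pow(Add(Mul(-309, -7), Mul(325, 6)), -1))) = Add(Mul(277190, Rational(-1, 420861)), Mul(Add(-5813, 261121, -47012), Pow(Add(2163, 1950), -1))) = Add(Rational(-277190, 420861), Mul(208296, Pow(4113, -1))) = Add(Rational(-277190, 420861), Mul(208296, Rational(1, 4113))) = Add(Rational(-277190, 420861), Rational(23144, 457)) = Rational(9613731154, 192333477)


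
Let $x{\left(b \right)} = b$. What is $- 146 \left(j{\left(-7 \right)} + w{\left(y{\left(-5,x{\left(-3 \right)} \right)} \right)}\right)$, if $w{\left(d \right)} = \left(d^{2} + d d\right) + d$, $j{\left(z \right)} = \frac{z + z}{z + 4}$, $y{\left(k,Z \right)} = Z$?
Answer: $- \frac{8614}{3} \approx -2871.3$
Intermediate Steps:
$j{\left(z \right)} = \frac{2 z}{4 + z}$
$w{\left(d \right)} = d + 2 d^{2}$ ($w{\left(d \right)} = \left(d^{2} + d^{2}\right) + d = 2 d^{2} + d = d + 2 d^{2}$)
$- 146 \left(j{\left(-7 \right)} + w{\left(y{\left(-5,x{\left(-3 \right)} \right)} \right)}\right) = - 146 \left(2 \left(-7\right) \frac{1}{4 - 7} - 3 \left(1 + 2 \left(-3\right)\right)\right) = - 146 \left(2 \left(-7\right) \frac{1}{-3} - 3 \left(1 - 6\right)\right) = - 146 \left(2 \left(-7\right) \left(- \frac{1}{3}\right) - -15\right) = - 146 \left(\frac{14}{3} + 15\right) = \left(-146\right) \frac{59}{3} = - \frac{8614}{3}$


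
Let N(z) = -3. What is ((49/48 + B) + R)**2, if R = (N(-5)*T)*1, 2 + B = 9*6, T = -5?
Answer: 10660225/2304 ≈ 4626.8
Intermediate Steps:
B = 52 (B = -2 + 9*6 = -2 + 54 = 52)
R = 15 (R = -3*(-5)*1 = 15*1 = 15)
((49/48 + B) + R)**2 = ((49/48 + 52) + 15)**2 = (2545/48 + 15)**2 = (3265/48)**2 = 10660225/2304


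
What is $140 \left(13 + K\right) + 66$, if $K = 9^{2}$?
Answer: $13226$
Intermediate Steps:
$K = 81$
$140 \left(13 + K\right) + 66 = 140 \left(13 + 81\right) + 66 = 140 \cdot 94 + 66 = 13160 + 66 = 13226$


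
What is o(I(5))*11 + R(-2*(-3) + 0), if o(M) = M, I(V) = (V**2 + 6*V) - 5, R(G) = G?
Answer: 556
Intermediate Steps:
I(V) = -5 + V**2 + 6*V
o(I(5))*11 + R(-2*(-3) + 0) = (-5 + 5**2 + 6*5)*11 + (-2*(-3) + 0) = (-5 + 25 + 30)*11 + (6 + 0) = 50*11 + 6 = 550 + 6 = 556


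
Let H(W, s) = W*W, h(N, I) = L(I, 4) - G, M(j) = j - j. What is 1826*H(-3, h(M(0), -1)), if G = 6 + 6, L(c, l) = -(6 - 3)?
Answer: 16434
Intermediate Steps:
L(c, l) = -3 (L(c, l) = -1*3 = -3)
M(j) = 0
G = 12
h(N, I) = -15 (h(N, I) = -3 - 1*12 = -3 - 12 = -15)
H(W, s) = W**2
1826*H(-3, h(M(0), -1)) = 1826*(-3)**2 = 1826*9 = 16434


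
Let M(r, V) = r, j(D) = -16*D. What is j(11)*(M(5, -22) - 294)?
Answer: 50864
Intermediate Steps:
j(11)*(M(5, -22) - 294) = (-16*11)*(5 - 294) = -176*(-289) = 50864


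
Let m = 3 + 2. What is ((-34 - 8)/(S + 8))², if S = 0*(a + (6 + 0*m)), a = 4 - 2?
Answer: 441/16 ≈ 27.563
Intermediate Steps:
m = 5
a = 2
S = 0 (S = 0*(2 + (6 + 0*5)) = 0*(2 + (6 + 0)) = 0*(2 + 6) = 0*8 = 0)
((-34 - 8)/(S + 8))² = ((-34 - 8)/(0 + 8))² = (-42/8)² = (-42*⅛)² = (-21/4)² = 441/16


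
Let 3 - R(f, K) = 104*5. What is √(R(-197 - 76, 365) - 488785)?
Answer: I*√489302 ≈ 699.5*I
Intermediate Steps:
R(f, K) = -517 (R(f, K) = 3 - 104*5 = 3 - 1*520 = 3 - 520 = -517)
√(R(-197 - 76, 365) - 488785) = √(-517 - 488785) = √(-489302) = I*√489302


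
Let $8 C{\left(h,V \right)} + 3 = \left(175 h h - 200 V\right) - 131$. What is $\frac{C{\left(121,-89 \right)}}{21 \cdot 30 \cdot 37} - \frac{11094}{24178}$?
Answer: $\frac{478623703}{35783440} \approx 13.376$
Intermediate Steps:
$C{\left(h,V \right)} = - \frac{67}{4} - 25 V + \frac{175 h^{2}}{8}$ ($C{\left(h,V \right)} = - \frac{3}{8} + \frac{\left(175 h h - 200 V\right) - 131}{8} = - \frac{3}{8} + \frac{\left(175 h^{2} - 200 V\right) - 131}{8} = - \frac{3}{8} + \frac{\left(- 200 V + 175 h^{2}\right) - 131}{8} = - \frac{3}{8} + \frac{-131 - 200 V + 175 h^{2}}{8} = - \frac{3}{8} - \left(\frac{131}{8} + 25 V - \frac{175 h^{2}}{8}\right) = - \frac{67}{4} - 25 V + \frac{175 h^{2}}{8}$)
$\frac{C{\left(121,-89 \right)}}{21 \cdot 30 \cdot 37} - \frac{11094}{24178} = \frac{- \frac{67}{4} - -2225 + \frac{175 \cdot 121^{2}}{8}}{21 \cdot 30 \cdot 37} - \frac{11094}{24178} = \frac{- \frac{67}{4} + 2225 + \frac{175}{8} \cdot 14641}{630 \cdot 37} - \frac{5547}{12089} = \frac{- \frac{67}{4} + 2225 + \frac{2562175}{8}}{23310} - \frac{5547}{12089} = \frac{2579841}{8} \cdot \frac{1}{23310} - \frac{5547}{12089} = \frac{286649}{20720} - \frac{5547}{12089} = \frac{478623703}{35783440}$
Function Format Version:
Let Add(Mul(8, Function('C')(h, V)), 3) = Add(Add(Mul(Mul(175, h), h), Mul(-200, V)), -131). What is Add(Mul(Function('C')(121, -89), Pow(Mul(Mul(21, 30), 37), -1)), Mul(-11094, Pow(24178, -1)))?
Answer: Rational(478623703, 35783440) ≈ 13.376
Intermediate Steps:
Function('C')(h, V) = Add(Rational(-67, 4), Mul(-25, V), Mul(Rational(175, 8), Pow(h, 2))) (Function('C')(h, V) = Add(Rational(-3, 8), Mul(Rational(1, 8), Add(Add(Mul(Mul(175, h), h), Mul(-200, V)), -131))) = Add(Rational(-3, 8), Mul(Rational(1, 8), Add(Add(Mul(175, Pow(h, 2)), Mul(-200, V)), -131))) = Add(Rational(-3, 8), Mul(Rational(1, 8), Add(Add(Mul(-200, V), Mul(175, Pow(h, 2))), -131))) = Add(Rational(-3, 8), Mul(Rational(1, 8), Add(-131, Mul(-200, V), Mul(175, Pow(h, 2))))) = Add(Rational(-3, 8), Add(Rational(-131, 8), Mul(-25, V), Mul(Rational(175, 8), Pow(h, 2)))) = Add(Rational(-67, 4), Mul(-25, V), Mul(Rational(175, 8), Pow(h, 2))))
Add(Mul(Function('C')(121, -89), Pow(Mul(Mul(21, 30), 37), -1)), Mul(-11094, Pow(24178, -1))) = Add(Mul(Add(Rational(-67, 4), Mul(-25, -89), Mul(Rational(175, 8), Pow(121, 2))), Pow(Mul(Mul(21, 30), 37), -1)), Mul(-11094, Pow(24178, -1))) = Add(Mul(Add(Rational(-67, 4), 2225, Mul(Rational(175, 8), 14641)), Pow(Mul(630, 37), -1)), Mul(-11094, Rational(1, 24178))) = Add(Mul(Add(Rational(-67, 4), 2225, Rational(2562175, 8)), Pow(23310, -1)), Rational(-5547, 12089)) = Add(Mul(Rational(2579841, 8), Rational(1, 23310)), Rational(-5547, 12089)) = Add(Rational(286649, 20720), Rational(-5547, 12089)) = Rational(478623703, 35783440)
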